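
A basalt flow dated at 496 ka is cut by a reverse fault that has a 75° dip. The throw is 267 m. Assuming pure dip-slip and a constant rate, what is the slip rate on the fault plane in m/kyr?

dip-slip = throw / sin(dip) = 267 m / sin(75°) = 276.4 m
rate = 276.4 m / 496 ka = 0.000557 m/yr = 0.557 m/kyr

0.557 m/kyr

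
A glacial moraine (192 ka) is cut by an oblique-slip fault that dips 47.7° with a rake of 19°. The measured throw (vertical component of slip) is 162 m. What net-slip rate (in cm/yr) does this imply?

dip-slip = throw / sin(dip) = 162 / sin(47.7°) = 219 m
net slip = dip-slip / sin(rake) = 219 / sin(19°) = 672.8 m
rate = 672.8 m / 192 ka = 0.00350 m/yr = 0.350 cm/yr

0.350 cm/yr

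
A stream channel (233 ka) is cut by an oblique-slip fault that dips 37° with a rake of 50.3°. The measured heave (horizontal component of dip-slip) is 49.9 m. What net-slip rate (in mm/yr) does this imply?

dip-slip = heave / cos(dip) = 49.9 / cos(37°) = 62.48 m
net slip = dip-slip / sin(rake) = 62.48 / sin(50.3°) = 81.21 m
rate = 81.21 m / 233 ka = 0.000349 m/yr = 0.349 mm/yr

0.349 mm/yr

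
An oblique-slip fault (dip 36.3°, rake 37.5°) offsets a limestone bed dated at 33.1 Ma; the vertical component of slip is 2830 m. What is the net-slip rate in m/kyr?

dip-slip = throw / sin(dip) = 2830 / sin(36.3°) = 4780 m
net slip = dip-slip / sin(rake) = 4780 / sin(37.5°) = 7852 m
rate = 7852 m / 33.1 Ma = 0.000237 m/yr = 0.237 m/kyr

0.237 m/kyr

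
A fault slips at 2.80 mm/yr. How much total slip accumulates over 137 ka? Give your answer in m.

slip = rate × time = 2.80 mm/yr × 137 ka = 384 m

384 m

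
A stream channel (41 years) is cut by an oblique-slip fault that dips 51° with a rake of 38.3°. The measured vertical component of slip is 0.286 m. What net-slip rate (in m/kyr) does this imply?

dip-slip = throw / sin(dip) = 0.286 / sin(51°) = 0.3680 m
net slip = dip-slip / sin(rake) = 0.3680 / sin(38.3°) = 0.5938 m
rate = 0.5938 m / 41 years = 0.0145 m/yr = 14.5 m/kyr

14.5 m/kyr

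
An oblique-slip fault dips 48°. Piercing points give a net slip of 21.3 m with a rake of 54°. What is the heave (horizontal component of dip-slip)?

11.5 m

dip-slip = net slip × sin(rake) = 21.3 m × sin(54°) = 17.23 m
heave = dip-slip × cos(dip) = 17.23 × cos(48°) = 11.5 m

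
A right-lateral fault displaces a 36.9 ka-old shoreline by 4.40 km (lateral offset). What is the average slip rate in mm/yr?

rate = 4.40 km / 36.9 ka = 0.119 m/yr = 119 mm/yr

119 mm/yr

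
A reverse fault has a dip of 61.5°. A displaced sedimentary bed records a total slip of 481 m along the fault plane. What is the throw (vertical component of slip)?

throw = dip-slip × sin(dip) = 481 m × sin(61.5°) = 423 m

423 m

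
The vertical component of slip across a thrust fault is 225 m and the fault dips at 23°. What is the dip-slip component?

dip-slip = throw / sin(dip) = 225 / sin(23°) = 576 m

576 m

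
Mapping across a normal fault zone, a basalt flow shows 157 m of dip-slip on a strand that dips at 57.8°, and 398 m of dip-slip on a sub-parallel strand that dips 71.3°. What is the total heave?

211 m

heave_A = 157 × cos(57.8°) = 83.66 m
heave_B = 398 × cos(71.3°) = 127.6 m
total = 83.66 + 127.6 = 211 m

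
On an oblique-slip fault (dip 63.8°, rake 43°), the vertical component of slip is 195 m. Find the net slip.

dip-slip = throw / sin(dip) = 195 / sin(63.8°) = 217.3 m
net slip = dip-slip / sin(rake) = 217.3 / sin(43°) = 319 m

319 m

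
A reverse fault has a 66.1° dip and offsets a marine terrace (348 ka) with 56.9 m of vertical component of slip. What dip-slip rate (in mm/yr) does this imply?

dip-slip = throw / sin(dip) = 56.9 m / sin(66.1°) = 62.24 m
rate = 62.24 m / 348 ka = 0.000179 m/yr = 0.179 mm/yr

0.179 mm/yr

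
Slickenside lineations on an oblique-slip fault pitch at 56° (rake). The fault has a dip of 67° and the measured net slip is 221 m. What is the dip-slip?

183 m

dip-slip = net slip × sin(rake) = 221 m × sin(56°) = 183 m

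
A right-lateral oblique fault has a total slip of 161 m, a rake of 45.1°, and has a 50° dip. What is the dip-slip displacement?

114 m

dip-slip = net slip × sin(rake) = 161 m × sin(45.1°) = 114 m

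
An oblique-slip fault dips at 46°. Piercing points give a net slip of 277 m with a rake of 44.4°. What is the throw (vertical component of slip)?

dip-slip = net slip × sin(rake) = 277 m × sin(44.4°) = 193.8 m
throw = dip-slip × sin(dip) = 193.8 × sin(46°) = 139 m

139 m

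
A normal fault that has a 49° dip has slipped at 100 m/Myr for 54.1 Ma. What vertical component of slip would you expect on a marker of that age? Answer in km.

dip-slip = rate × time = 100 m/Myr × 54.1 Ma = 5410 m
throw = dip-slip × sin(dip) = 5410 × sin(49°) = 4080 m = 4.08 km

4.08 km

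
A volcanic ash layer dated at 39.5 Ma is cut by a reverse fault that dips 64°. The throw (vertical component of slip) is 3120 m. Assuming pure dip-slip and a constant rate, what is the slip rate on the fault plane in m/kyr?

0.0879 m/kyr

dip-slip = throw / sin(dip) = 3120 m / sin(64°) = 3471 m
rate = 3471 m / 39.5 Ma = 0.0000879 m/yr = 0.0879 m/kyr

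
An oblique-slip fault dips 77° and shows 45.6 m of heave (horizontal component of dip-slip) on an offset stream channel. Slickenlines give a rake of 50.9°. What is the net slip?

261 m

dip-slip = heave / cos(dip) = 45.6 / cos(77°) = 202.7 m
net slip = dip-slip / sin(rake) = 202.7 / sin(50.9°) = 261 m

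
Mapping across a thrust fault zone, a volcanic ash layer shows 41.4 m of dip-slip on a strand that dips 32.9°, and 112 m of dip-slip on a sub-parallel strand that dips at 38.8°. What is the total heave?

heave_A = 41.4 × cos(32.9°) = 34.76 m
heave_B = 112 × cos(38.8°) = 87.29 m
total = 34.76 + 87.29 = 122 m

122 m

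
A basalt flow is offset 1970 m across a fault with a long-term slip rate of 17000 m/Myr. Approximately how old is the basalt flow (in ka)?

age = offset / rate = 1970 m / (17000 m/Myr) = 116000 yr = 116 ka

116 ka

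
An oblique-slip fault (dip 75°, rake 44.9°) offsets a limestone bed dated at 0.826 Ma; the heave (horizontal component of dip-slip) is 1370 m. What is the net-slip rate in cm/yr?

dip-slip = heave / cos(dip) = 1370 / cos(75°) = 5293 m
net slip = dip-slip / sin(rake) = 5293 / sin(44.9°) = 7499 m
rate = 7499 m / 0.826 Ma = 0.00908 m/yr = 0.908 cm/yr

0.908 cm/yr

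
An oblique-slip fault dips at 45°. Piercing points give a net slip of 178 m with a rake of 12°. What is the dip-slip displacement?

dip-slip = net slip × sin(rake) = 178 m × sin(12°) = 37 m

37 m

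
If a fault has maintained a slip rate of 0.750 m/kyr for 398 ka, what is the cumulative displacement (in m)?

298 m

slip = rate × time = 0.750 m/kyr × 398 ka = 298 m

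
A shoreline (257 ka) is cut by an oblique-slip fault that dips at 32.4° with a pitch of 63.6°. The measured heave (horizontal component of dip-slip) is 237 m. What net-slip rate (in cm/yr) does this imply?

0.122 cm/yr

dip-slip = heave / cos(dip) = 237 / cos(32.4°) = 280.7 m
net slip = dip-slip / sin(rake) = 280.7 / sin(63.6°) = 313.4 m
rate = 313.4 m / 257 ka = 0.00122 m/yr = 0.122 cm/yr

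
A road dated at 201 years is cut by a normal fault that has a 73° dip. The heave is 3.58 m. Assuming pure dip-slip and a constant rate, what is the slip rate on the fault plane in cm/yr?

dip-slip = heave / cos(dip) = 3.58 m / cos(73°) = 12.24 m
rate = 12.24 m / 201 years = 0.0609 m/yr = 6.09 cm/yr

6.09 cm/yr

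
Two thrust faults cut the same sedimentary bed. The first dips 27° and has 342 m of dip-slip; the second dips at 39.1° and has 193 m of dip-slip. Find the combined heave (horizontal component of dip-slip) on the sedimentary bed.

heave_A = 342 × cos(27°) = 304.7 m
heave_B = 193 × cos(39.1°) = 149.8 m
total = 304.7 + 149.8 = 455 m

455 m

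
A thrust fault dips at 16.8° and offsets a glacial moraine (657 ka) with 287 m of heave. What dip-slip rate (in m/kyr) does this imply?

dip-slip = heave / cos(dip) = 287 m / cos(16.8°) = 299.8 m
rate = 299.8 m / 657 ka = 0.000456 m/yr = 0.456 m/kyr

0.456 m/kyr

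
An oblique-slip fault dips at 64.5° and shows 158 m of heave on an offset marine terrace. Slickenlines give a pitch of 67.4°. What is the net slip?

dip-slip = heave / cos(dip) = 158 / cos(64.5°) = 367 m
net slip = dip-slip / sin(rake) = 367 / sin(67.4°) = 398 m

398 m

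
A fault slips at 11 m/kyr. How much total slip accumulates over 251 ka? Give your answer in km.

2.76 km

slip = rate × time = 11 m/kyr × 251 ka = 2760 m = 2.76 km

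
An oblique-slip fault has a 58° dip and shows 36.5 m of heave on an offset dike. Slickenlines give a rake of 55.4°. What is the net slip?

83.7 m

dip-slip = heave / cos(dip) = 36.5 / cos(58°) = 68.88 m
net slip = dip-slip / sin(rake) = 68.88 / sin(55.4°) = 83.7 m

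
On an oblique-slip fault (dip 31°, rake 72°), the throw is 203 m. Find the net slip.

414 m

dip-slip = throw / sin(dip) = 203 / sin(31°) = 394.1 m
net slip = dip-slip / sin(rake) = 394.1 / sin(72°) = 414 m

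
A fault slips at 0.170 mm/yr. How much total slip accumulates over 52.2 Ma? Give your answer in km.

slip = rate × time = 0.170 mm/yr × 52.2 Ma = 8870 m = 8.87 km

8.87 km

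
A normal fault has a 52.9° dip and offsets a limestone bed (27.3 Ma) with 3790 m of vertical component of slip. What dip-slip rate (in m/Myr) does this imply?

dip-slip = throw / sin(dip) = 3790 m / sin(52.9°) = 4752 m
rate = 4752 m / 27.3 Ma = 0.000174 m/yr = 174 m/Myr

174 m/Myr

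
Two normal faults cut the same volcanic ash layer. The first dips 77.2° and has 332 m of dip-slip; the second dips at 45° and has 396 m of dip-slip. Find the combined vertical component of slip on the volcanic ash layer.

604 m

throw_A = 332 × sin(77.2°) = 323.7 m
throw_B = 396 × sin(45°) = 280 m
total = 323.7 + 280 = 604 m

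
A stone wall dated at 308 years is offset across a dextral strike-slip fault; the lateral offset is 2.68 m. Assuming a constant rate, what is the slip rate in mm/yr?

rate = 2.68 m / 308 years = 0.00870 m/yr = 8.70 mm/yr

8.70 mm/yr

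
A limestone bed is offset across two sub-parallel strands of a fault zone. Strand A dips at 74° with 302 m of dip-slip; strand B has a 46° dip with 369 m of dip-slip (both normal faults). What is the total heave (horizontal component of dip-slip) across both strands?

heave_A = 302 × cos(74°) = 83.24 m
heave_B = 369 × cos(46°) = 256.3 m
total = 83.24 + 256.3 = 340 m

340 m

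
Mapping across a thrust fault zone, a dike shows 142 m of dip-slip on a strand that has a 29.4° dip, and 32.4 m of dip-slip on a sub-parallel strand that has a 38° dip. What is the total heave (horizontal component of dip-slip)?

heave_A = 142 × cos(29.4°) = 123.7 m
heave_B = 32.4 × cos(38°) = 25.53 m
total = 123.7 + 25.53 = 149 m

149 m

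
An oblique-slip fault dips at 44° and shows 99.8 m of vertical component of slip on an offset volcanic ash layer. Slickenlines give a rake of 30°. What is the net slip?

dip-slip = throw / sin(dip) = 99.8 / sin(44°) = 143.7 m
net slip = dip-slip / sin(rake) = 143.7 / sin(30°) = 287 m

287 m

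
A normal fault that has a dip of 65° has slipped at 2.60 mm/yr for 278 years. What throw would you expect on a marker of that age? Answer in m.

0.655 m

dip-slip = rate × time = 2.60 mm/yr × 278 years = 0.7228 m
throw = dip-slip × sin(dip) = 0.7228 × sin(65°) = 0.655 m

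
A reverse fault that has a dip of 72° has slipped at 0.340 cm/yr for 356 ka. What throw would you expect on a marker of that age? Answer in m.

1150 m

dip-slip = rate × time = 0.340 cm/yr × 356 ka = 1210 m
throw = dip-slip × sin(dip) = 1210 × sin(72°) = 1150 m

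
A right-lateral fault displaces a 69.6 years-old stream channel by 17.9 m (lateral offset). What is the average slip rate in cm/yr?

rate = 17.9 m / 69.6 years = 0.257 m/yr = 25.7 cm/yr

25.7 cm/yr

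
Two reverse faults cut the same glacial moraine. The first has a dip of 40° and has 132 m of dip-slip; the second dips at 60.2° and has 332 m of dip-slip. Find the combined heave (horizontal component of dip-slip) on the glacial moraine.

266 m

heave_A = 132 × cos(40°) = 101.1 m
heave_B = 332 × cos(60.2°) = 165 m
total = 101.1 + 165 = 266 m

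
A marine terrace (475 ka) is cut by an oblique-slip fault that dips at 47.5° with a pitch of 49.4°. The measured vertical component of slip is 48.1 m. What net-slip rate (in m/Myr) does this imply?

181 m/Myr

dip-slip = throw / sin(dip) = 48.1 / sin(47.5°) = 65.24 m
net slip = dip-slip / sin(rake) = 65.24 / sin(49.4°) = 85.92 m
rate = 85.92 m / 475 ka = 0.000181 m/yr = 181 m/Myr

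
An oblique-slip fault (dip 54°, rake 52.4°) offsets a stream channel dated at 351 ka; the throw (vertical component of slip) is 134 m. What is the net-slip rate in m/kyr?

dip-slip = throw / sin(dip) = 134 / sin(54°) = 165.6 m
net slip = dip-slip / sin(rake) = 165.6 / sin(52.4°) = 209.1 m
rate = 209.1 m / 351 ka = 0.000596 m/yr = 0.596 m/kyr

0.596 m/kyr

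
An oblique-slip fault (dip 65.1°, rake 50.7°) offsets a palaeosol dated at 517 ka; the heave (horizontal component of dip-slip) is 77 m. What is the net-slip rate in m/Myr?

457 m/Myr

dip-slip = heave / cos(dip) = 77 / cos(65.1°) = 182.9 m
net slip = dip-slip / sin(rake) = 182.9 / sin(50.7°) = 236.3 m
rate = 236.3 m / 517 ka = 0.000457 m/yr = 457 m/Myr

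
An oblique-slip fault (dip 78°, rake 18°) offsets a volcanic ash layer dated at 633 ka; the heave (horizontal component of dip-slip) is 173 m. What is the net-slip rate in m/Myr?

4250 m/Myr

dip-slip = heave / cos(dip) = 173 / cos(78°) = 832.1 m
net slip = dip-slip / sin(rake) = 832.1 / sin(18°) = 2693 m
rate = 2693 m / 633 ka = 0.00425 m/yr = 4250 m/Myr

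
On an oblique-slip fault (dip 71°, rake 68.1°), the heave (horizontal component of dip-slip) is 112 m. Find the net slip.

dip-slip = heave / cos(dip) = 112 / cos(71°) = 344 m
net slip = dip-slip / sin(rake) = 344 / sin(68.1°) = 371 m

371 m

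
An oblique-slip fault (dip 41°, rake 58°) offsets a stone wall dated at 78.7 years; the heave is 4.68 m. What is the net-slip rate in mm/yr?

dip-slip = heave / cos(dip) = 4.68 / cos(41°) = 6.201 m
net slip = dip-slip / sin(rake) = 6.201 / sin(58°) = 7.312 m
rate = 7.312 m / 78.7 years = 0.0929 m/yr = 92.9 mm/yr

92.9 mm/yr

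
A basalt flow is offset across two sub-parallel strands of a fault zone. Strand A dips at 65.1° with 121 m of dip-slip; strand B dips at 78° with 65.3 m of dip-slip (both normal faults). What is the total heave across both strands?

64.5 m

heave_A = 121 × cos(65.1°) = 50.95 m
heave_B = 65.3 × cos(78°) = 13.58 m
total = 50.95 + 13.58 = 64.5 m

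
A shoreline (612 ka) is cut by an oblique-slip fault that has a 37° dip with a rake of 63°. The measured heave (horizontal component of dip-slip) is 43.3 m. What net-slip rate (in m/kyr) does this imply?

dip-slip = heave / cos(dip) = 43.3 / cos(37°) = 54.22 m
net slip = dip-slip / sin(rake) = 54.22 / sin(63°) = 60.85 m
rate = 60.85 m / 612 ka = 0.0000994 m/yr = 0.0994 m/kyr

0.0994 m/kyr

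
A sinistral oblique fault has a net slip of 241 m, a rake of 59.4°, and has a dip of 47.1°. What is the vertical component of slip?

dip-slip = net slip × sin(rake) = 241 m × sin(59.4°) = 207.4 m
throw = dip-slip × sin(dip) = 207.4 × sin(47.1°) = 152 m

152 m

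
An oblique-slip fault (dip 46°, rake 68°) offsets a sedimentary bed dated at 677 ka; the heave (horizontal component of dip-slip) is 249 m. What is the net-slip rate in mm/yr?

0.571 mm/yr

dip-slip = heave / cos(dip) = 249 / cos(46°) = 358.4 m
net slip = dip-slip / sin(rake) = 358.4 / sin(68°) = 386.6 m
rate = 386.6 m / 677 ka = 0.000571 m/yr = 0.571 mm/yr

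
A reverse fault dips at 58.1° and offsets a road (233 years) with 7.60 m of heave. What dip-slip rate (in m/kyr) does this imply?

61.7 m/kyr

dip-slip = heave / cos(dip) = 7.60 m / cos(58.1°) = 14.38 m
rate = 14.38 m / 233 years = 0.0617 m/yr = 61.7 m/kyr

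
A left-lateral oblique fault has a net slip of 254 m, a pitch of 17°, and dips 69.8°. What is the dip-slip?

74.3 m

dip-slip = net slip × sin(rake) = 254 m × sin(17°) = 74.3 m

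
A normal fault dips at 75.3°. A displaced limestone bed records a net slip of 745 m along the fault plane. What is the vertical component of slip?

throw = dip-slip × sin(dip) = 745 m × sin(75.3°) = 721 m

721 m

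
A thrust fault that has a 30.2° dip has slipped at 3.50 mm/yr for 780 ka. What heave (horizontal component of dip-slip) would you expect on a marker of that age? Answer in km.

2.36 km

dip-slip = rate × time = 3.50 mm/yr × 780 ka = 2730 m
heave = dip-slip × cos(dip) = 2730 × cos(30.2°) = 2360 m = 2.36 km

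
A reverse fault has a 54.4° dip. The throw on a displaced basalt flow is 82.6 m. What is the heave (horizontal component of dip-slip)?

59.1 m

heave = throw / tan(dip) = 82.6 / tan(54.4°) = 59.1 m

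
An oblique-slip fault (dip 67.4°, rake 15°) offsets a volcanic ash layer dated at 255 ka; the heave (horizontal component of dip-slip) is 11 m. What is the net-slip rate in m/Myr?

434 m/Myr

dip-slip = heave / cos(dip) = 11 / cos(67.4°) = 28.62 m
net slip = dip-slip / sin(rake) = 28.62 / sin(15°) = 110.6 m
rate = 110.6 m / 255 ka = 0.000434 m/yr = 434 m/Myr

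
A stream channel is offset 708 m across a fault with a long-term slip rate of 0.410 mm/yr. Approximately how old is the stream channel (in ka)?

1730 ka

age = offset / rate = 708 m / (0.410 mm/yr) = 1.73e+06 yr = 1730 ka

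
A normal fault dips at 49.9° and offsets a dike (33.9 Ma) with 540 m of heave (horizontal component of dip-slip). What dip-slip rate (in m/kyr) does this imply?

0.0247 m/kyr

dip-slip = heave / cos(dip) = 540 m / cos(49.9°) = 838.3 m
rate = 838.3 m / 33.9 Ma = 0.0000247 m/yr = 0.0247 m/kyr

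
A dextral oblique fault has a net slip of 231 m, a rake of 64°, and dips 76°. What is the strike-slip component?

strike-slip = net slip × cos(rake) = 231 m × cos(64°) = 101 m

101 m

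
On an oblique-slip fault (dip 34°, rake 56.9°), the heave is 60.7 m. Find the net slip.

dip-slip = heave / cos(dip) = 60.7 / cos(34°) = 73.22 m
net slip = dip-slip / sin(rake) = 73.22 / sin(56.9°) = 87.4 m

87.4 m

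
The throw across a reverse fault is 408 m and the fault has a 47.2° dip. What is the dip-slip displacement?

dip-slip = throw / sin(dip) = 408 / sin(47.2°) = 556 m

556 m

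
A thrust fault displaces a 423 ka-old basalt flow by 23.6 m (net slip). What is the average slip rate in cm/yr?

rate = 23.6 m / 423 ka = 0.0000558 m/yr = 0.00558 cm/yr

0.00558 cm/yr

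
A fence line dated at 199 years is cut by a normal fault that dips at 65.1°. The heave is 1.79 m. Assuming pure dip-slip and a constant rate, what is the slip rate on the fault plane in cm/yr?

2.14 cm/yr

dip-slip = heave / cos(dip) = 1.79 m / cos(65.1°) = 4.251 m
rate = 4.251 m / 199 years = 0.0214 m/yr = 2.14 cm/yr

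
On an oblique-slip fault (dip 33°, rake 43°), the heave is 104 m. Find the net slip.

182 m

dip-slip = heave / cos(dip) = 104 / cos(33°) = 124 m
net slip = dip-slip / sin(rake) = 124 / sin(43°) = 182 m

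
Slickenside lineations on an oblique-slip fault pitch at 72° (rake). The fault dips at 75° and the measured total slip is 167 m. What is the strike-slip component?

strike-slip = net slip × cos(rake) = 167 m × cos(72°) = 51.6 m

51.6 m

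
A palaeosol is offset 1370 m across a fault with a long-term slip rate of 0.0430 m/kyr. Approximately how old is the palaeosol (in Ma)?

31.9 Ma

age = offset / rate = 1370 m / (0.0430 m/kyr) = 3.19e+07 yr = 31.9 Ma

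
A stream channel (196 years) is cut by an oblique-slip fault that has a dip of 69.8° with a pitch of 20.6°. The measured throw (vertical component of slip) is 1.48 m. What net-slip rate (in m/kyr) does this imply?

22.9 m/kyr

dip-slip = throw / sin(dip) = 1.48 / sin(69.8°) = 1.577 m
net slip = dip-slip / sin(rake) = 1.577 / sin(20.6°) = 4.482 m
rate = 4.482 m / 196 years = 0.0229 m/yr = 22.9 m/kyr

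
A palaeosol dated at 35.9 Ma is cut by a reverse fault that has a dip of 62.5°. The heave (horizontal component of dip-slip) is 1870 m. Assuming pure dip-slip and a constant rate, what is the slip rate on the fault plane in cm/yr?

0.0113 cm/yr

dip-slip = heave / cos(dip) = 1870 m / cos(62.5°) = 4050 m
rate = 4050 m / 35.9 Ma = 0.000113 m/yr = 0.0113 cm/yr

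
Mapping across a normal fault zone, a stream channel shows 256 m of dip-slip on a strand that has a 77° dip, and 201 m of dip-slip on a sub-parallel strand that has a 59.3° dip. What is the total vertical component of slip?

422 m

throw_A = 256 × sin(77°) = 249.4 m
throw_B = 201 × sin(59.3°) = 172.8 m
total = 249.4 + 172.8 = 422 m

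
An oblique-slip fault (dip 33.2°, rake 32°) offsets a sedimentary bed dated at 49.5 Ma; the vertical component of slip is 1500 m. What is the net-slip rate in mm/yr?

dip-slip = throw / sin(dip) = 1500 / sin(33.2°) = 2739 m
net slip = dip-slip / sin(rake) = 2739 / sin(32°) = 5169 m
rate = 5169 m / 49.5 Ma = 0.000104 m/yr = 0.104 mm/yr

0.104 mm/yr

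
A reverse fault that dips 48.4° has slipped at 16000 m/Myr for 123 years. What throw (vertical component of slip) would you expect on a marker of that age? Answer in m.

1.47 m

dip-slip = rate × time = 16000 m/Myr × 123 years = 1.968 m
throw = dip-slip × sin(dip) = 1.968 × sin(48.4°) = 1.47 m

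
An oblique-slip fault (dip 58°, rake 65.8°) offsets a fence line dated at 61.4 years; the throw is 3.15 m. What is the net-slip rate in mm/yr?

dip-slip = throw / sin(dip) = 3.15 / sin(58°) = 3.714 m
net slip = dip-slip / sin(rake) = 3.714 / sin(65.8°) = 4.072 m
rate = 4.072 m / 61.4 years = 0.0663 m/yr = 66.3 mm/yr

66.3 mm/yr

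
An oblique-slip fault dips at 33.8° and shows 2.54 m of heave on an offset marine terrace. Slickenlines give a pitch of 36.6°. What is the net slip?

dip-slip = heave / cos(dip) = 2.54 / cos(33.8°) = 3.057 m
net slip = dip-slip / sin(rake) = 3.057 / sin(36.6°) = 5.13 m

5.13 m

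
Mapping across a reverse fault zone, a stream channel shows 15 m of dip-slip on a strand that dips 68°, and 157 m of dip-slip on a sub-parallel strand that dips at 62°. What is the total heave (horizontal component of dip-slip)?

heave_A = 15 × cos(68°) = 5.619 m
heave_B = 157 × cos(62°) = 73.71 m
total = 5.619 + 73.71 = 79.3 m

79.3 m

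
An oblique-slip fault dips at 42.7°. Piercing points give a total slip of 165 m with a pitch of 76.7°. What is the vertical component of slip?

dip-slip = net slip × sin(rake) = 165 m × sin(76.7°) = 160.6 m
throw = dip-slip × sin(dip) = 160.6 × sin(42.7°) = 109 m

109 m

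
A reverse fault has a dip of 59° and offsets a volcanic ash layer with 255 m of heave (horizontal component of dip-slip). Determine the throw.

424 m

throw = heave × tan(dip) = 255 × tan(59°) = 424 m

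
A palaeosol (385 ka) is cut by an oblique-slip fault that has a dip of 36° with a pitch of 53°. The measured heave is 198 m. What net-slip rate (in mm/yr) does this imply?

0.796 mm/yr

dip-slip = heave / cos(dip) = 198 / cos(36°) = 244.7 m
net slip = dip-slip / sin(rake) = 244.7 / sin(53°) = 306.4 m
rate = 306.4 m / 385 ka = 0.000796 m/yr = 0.796 mm/yr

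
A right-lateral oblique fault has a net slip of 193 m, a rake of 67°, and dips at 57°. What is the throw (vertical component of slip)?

149 m

dip-slip = net slip × sin(rake) = 193 m × sin(67°) = 177.7 m
throw = dip-slip × sin(dip) = 177.7 × sin(57°) = 149 m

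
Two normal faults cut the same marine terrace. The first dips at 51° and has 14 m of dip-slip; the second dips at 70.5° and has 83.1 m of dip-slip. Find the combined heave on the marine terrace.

heave_A = 14 × cos(51°) = 8.810 m
heave_B = 83.1 × cos(70.5°) = 27.74 m
total = 8.810 + 27.74 = 36.5 m

36.5 m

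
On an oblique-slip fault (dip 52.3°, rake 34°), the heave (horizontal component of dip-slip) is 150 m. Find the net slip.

439 m

dip-slip = heave / cos(dip) = 150 / cos(52.3°) = 245.3 m
net slip = dip-slip / sin(rake) = 245.3 / sin(34°) = 439 m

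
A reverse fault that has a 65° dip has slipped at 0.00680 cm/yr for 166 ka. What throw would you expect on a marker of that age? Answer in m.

dip-slip = rate × time = 0.00680 cm/yr × 166 ka = 11.29 m
throw = dip-slip × sin(dip) = 11.29 × sin(65°) = 10.2 m

10.2 m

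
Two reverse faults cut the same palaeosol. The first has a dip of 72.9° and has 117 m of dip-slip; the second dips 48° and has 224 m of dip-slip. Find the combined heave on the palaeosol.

heave_A = 117 × cos(72.9°) = 34.40 m
heave_B = 224 × cos(48°) = 149.9 m
total = 34.40 + 149.9 = 184 m

184 m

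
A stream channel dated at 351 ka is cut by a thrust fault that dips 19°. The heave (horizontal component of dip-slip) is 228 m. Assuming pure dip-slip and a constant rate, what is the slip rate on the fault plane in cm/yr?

dip-slip = heave / cos(dip) = 228 m / cos(19°) = 241.1 m
rate = 241.1 m / 351 ka = 0.000687 m/yr = 0.0687 cm/yr

0.0687 cm/yr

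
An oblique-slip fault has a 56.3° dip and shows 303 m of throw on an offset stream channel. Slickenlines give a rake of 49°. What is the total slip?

dip-slip = throw / sin(dip) = 303 / sin(56.3°) = 364.2 m
net slip = dip-slip / sin(rake) = 364.2 / sin(49°) = 483 m

483 m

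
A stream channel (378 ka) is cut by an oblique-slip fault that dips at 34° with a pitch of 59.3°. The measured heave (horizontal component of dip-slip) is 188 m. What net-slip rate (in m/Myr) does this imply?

698 m/Myr

dip-slip = heave / cos(dip) = 188 / cos(34°) = 226.8 m
net slip = dip-slip / sin(rake) = 226.8 / sin(59.3°) = 263.7 m
rate = 263.7 m / 378 ka = 0.000698 m/yr = 698 m/Myr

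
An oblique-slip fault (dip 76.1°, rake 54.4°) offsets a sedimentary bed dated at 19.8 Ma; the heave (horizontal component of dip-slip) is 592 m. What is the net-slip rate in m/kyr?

0.153 m/kyr

dip-slip = heave / cos(dip) = 592 / cos(76.1°) = 2464 m
net slip = dip-slip / sin(rake) = 2464 / sin(54.4°) = 3031 m
rate = 3031 m / 19.8 Ma = 0.000153 m/yr = 0.153 m/kyr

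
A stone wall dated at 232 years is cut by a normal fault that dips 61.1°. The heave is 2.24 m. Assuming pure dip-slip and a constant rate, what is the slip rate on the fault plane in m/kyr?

dip-slip = heave / cos(dip) = 2.24 m / cos(61.1°) = 4.635 m
rate = 4.635 m / 232 years = 0.0200 m/yr = 20 m/kyr

20 m/kyr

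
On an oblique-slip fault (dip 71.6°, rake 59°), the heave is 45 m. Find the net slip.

166 m

dip-slip = heave / cos(dip) = 45 / cos(71.6°) = 142.6 m
net slip = dip-slip / sin(rake) = 142.6 / sin(59°) = 166 m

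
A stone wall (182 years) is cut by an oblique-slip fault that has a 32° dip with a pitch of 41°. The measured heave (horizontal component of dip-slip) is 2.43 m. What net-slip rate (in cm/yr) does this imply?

2.40 cm/yr

dip-slip = heave / cos(dip) = 2.43 / cos(32°) = 2.865 m
net slip = dip-slip / sin(rake) = 2.865 / sin(41°) = 4.368 m
rate = 4.368 m / 182 years = 0.0240 m/yr = 2.40 cm/yr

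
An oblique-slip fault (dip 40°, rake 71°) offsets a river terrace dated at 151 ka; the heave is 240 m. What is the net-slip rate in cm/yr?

0.219 cm/yr

dip-slip = heave / cos(dip) = 240 / cos(40°) = 313.3 m
net slip = dip-slip / sin(rake) = 313.3 / sin(71°) = 331.4 m
rate = 331.4 m / 151 ka = 0.00219 m/yr = 0.219 cm/yr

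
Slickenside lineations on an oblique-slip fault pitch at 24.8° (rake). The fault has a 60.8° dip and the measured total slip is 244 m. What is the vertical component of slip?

89.3 m

dip-slip = net slip × sin(rake) = 244 m × sin(24.8°) = 102.3 m
throw = dip-slip × sin(dip) = 102.3 × sin(60.8°) = 89.3 m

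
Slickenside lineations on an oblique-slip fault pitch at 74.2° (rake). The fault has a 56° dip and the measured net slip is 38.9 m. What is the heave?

20.9 m

dip-slip = net slip × sin(rake) = 38.9 m × sin(74.2°) = 37.43 m
heave = dip-slip × cos(dip) = 37.43 × cos(56°) = 20.9 m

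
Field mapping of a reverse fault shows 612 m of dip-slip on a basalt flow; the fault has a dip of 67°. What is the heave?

heave = dip-slip × cos(dip) = 612 m × cos(67°) = 239 m

239 m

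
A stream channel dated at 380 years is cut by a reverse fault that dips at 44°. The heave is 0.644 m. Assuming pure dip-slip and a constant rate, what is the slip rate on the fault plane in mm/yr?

2.36 mm/yr

dip-slip = heave / cos(dip) = 0.644 m / cos(44°) = 0.8953 m
rate = 0.8953 m / 380 years = 0.00236 m/yr = 2.36 mm/yr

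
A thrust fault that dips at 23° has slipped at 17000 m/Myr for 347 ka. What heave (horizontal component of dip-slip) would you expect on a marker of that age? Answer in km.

dip-slip = rate × time = 17000 m/Myr × 347 ka = 5899 m
heave = dip-slip × cos(dip) = 5899 × cos(23°) = 5430 m = 5.43 km

5.43 km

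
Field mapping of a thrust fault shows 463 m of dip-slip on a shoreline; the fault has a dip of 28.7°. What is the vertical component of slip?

222 m

throw = dip-slip × sin(dip) = 463 m × sin(28.7°) = 222 m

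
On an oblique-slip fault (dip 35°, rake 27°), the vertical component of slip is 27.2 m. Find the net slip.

104 m

dip-slip = throw / sin(dip) = 27.2 / sin(35°) = 47.42 m
net slip = dip-slip / sin(rake) = 47.42 / sin(27°) = 104 m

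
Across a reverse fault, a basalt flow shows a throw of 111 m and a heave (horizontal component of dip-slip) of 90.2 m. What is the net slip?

143 m

net slip = √(throw² + heave²) = √(111² + 90.2²) = 143 m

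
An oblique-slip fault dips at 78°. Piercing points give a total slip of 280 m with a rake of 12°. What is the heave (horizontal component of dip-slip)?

12.1 m

dip-slip = net slip × sin(rake) = 280 m × sin(12°) = 58.22 m
heave = dip-slip × cos(dip) = 58.22 × cos(78°) = 12.1 m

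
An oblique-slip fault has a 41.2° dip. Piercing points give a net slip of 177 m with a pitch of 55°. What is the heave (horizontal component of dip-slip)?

109 m

dip-slip = net slip × sin(rake) = 177 m × sin(55°) = 145 m
heave = dip-slip × cos(dip) = 145 × cos(41.2°) = 109 m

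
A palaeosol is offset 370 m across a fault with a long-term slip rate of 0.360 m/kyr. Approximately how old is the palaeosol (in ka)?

age = offset / rate = 370 m / (0.360 m/kyr) = 1.03e+06 yr = 1030 ka

1030 ka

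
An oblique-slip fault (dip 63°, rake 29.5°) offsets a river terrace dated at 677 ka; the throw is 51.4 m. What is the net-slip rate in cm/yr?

dip-slip = throw / sin(dip) = 51.4 / sin(63°) = 57.69 m
net slip = dip-slip / sin(rake) = 57.69 / sin(29.5°) = 117.2 m
rate = 117.2 m / 677 ka = 0.000173 m/yr = 0.0173 cm/yr

0.0173 cm/yr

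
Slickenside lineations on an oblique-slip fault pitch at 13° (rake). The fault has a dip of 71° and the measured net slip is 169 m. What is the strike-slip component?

165 m

strike-slip = net slip × cos(rake) = 169 m × cos(13°) = 165 m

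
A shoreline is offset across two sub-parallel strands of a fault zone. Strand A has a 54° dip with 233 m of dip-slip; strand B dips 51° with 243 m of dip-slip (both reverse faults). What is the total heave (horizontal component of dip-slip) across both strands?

heave_A = 233 × cos(54°) = 137 m
heave_B = 243 × cos(51°) = 152.9 m
total = 137 + 152.9 = 290 m

290 m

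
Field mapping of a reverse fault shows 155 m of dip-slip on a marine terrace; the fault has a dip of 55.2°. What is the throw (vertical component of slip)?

127 m

throw = dip-slip × sin(dip) = 155 m × sin(55.2°) = 127 m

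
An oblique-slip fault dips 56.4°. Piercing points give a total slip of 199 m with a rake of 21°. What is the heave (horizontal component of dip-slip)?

39.5 m

dip-slip = net slip × sin(rake) = 199 m × sin(21°) = 71.32 m
heave = dip-slip × cos(dip) = 71.32 × cos(56.4°) = 39.5 m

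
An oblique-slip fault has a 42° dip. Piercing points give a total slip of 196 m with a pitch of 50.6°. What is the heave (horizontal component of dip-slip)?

113 m

dip-slip = net slip × sin(rake) = 196 m × sin(50.6°) = 151.5 m
heave = dip-slip × cos(dip) = 151.5 × cos(42°) = 113 m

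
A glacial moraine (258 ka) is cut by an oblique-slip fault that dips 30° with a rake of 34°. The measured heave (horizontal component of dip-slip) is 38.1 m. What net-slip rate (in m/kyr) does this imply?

0.305 m/kyr

dip-slip = heave / cos(dip) = 38.1 / cos(30°) = 43.99 m
net slip = dip-slip / sin(rake) = 43.99 / sin(34°) = 78.67 m
rate = 78.67 m / 258 ka = 0.000305 m/yr = 0.305 m/kyr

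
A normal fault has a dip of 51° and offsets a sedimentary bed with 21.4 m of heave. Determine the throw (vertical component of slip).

26.4 m

throw = heave × tan(dip) = 21.4 × tan(51°) = 26.4 m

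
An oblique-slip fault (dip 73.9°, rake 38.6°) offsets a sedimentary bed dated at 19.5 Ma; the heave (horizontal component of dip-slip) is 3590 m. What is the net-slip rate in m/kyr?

1.06 m/kyr

dip-slip = heave / cos(dip) = 3590 / cos(73.9°) = 12950 m
net slip = dip-slip / sin(rake) = 12950 / sin(38.6°) = 20750 m
rate = 20750 m / 19.5 Ma = 0.00106 m/yr = 1.06 m/kyr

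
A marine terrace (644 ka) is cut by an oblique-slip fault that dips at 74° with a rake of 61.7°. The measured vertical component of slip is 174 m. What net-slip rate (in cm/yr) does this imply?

0.0319 cm/yr

dip-slip = throw / sin(dip) = 174 / sin(74°) = 181 m
net slip = dip-slip / sin(rake) = 181 / sin(61.7°) = 205.6 m
rate = 205.6 m / 644 ka = 0.000319 m/yr = 0.0319 cm/yr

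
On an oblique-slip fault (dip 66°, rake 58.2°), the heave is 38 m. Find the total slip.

dip-slip = heave / cos(dip) = 38 / cos(66°) = 93.43 m
net slip = dip-slip / sin(rake) = 93.43 / sin(58.2°) = 110 m

110 m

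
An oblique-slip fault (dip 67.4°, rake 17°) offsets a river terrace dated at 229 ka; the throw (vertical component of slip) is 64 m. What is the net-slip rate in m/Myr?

dip-slip = throw / sin(dip) = 64 / sin(67.4°) = 69.32 m
net slip = dip-slip / sin(rake) = 69.32 / sin(17°) = 237.1 m
rate = 237.1 m / 229 ka = 0.00104 m/yr = 1040 m/Myr

1040 m/Myr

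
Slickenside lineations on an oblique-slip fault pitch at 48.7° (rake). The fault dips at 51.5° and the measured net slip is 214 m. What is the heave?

dip-slip = net slip × sin(rake) = 214 m × sin(48.7°) = 160.8 m
heave = dip-slip × cos(dip) = 160.8 × cos(51.5°) = 100 m

100 m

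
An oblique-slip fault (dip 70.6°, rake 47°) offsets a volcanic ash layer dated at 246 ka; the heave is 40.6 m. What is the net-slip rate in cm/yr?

0.0679 cm/yr

dip-slip = heave / cos(dip) = 40.6 / cos(70.6°) = 122.2 m
net slip = dip-slip / sin(rake) = 122.2 / sin(47°) = 167.1 m
rate = 167.1 m / 246 ka = 0.000679 m/yr = 0.0679 cm/yr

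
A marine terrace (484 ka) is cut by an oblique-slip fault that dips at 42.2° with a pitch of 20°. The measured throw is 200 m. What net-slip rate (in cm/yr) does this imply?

dip-slip = throw / sin(dip) = 200 / sin(42.2°) = 297.7 m
net slip = dip-slip / sin(rake) = 297.7 / sin(20°) = 870.5 m
rate = 870.5 m / 484 ka = 0.00180 m/yr = 0.180 cm/yr

0.180 cm/yr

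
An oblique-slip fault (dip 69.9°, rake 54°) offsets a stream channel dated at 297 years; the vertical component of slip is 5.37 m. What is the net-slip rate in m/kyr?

23.8 m/kyr

dip-slip = throw / sin(dip) = 5.37 / sin(69.9°) = 5.718 m
net slip = dip-slip / sin(rake) = 5.718 / sin(54°) = 7.068 m
rate = 7.068 m / 297 years = 0.0238 m/yr = 23.8 m/kyr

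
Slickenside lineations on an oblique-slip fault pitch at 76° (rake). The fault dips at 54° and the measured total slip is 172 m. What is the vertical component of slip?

dip-slip = net slip × sin(rake) = 172 m × sin(76°) = 166.9 m
throw = dip-slip × sin(dip) = 166.9 × sin(54°) = 135 m

135 m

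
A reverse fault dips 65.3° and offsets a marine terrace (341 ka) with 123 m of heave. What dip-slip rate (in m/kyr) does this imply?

dip-slip = heave / cos(dip) = 123 m / cos(65.3°) = 294.4 m
rate = 294.4 m / 341 ka = 0.000863 m/yr = 0.863 m/kyr

0.863 m/kyr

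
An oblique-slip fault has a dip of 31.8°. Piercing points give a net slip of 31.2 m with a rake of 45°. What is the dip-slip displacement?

dip-slip = net slip × sin(rake) = 31.2 m × sin(45°) = 22.1 m

22.1 m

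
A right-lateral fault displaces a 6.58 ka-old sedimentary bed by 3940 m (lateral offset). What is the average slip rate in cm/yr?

rate = 3940 m / 6.58 ka = 0.599 m/yr = 59.9 cm/yr

59.9 cm/yr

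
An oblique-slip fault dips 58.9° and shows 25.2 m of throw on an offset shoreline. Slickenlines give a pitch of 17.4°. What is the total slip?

98.4 m

dip-slip = throw / sin(dip) = 25.2 / sin(58.9°) = 29.43 m
net slip = dip-slip / sin(rake) = 29.43 / sin(17.4°) = 98.4 m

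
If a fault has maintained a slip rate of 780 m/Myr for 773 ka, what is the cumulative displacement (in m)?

603 m

slip = rate × time = 780 m/Myr × 773 ka = 603 m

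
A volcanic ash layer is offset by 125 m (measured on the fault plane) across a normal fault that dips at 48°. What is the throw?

92.9 m

throw = dip-slip × sin(dip) = 125 m × sin(48°) = 92.9 m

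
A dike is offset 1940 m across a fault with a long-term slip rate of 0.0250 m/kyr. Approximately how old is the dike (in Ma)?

age = offset / rate = 1940 m / (0.0250 m/kyr) = 7.76e+07 yr = 77.6 Ma

77.6 Ma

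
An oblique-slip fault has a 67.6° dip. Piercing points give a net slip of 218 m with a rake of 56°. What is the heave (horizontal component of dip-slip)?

dip-slip = net slip × sin(rake) = 218 m × sin(56°) = 180.7 m
heave = dip-slip × cos(dip) = 180.7 × cos(67.6°) = 68.9 m

68.9 m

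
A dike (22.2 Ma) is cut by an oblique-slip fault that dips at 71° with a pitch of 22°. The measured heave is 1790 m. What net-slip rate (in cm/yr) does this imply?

dip-slip = heave / cos(dip) = 1790 / cos(71°) = 5498 m
net slip = dip-slip / sin(rake) = 5498 / sin(22°) = 14680 m
rate = 14680 m / 22.2 Ma = 0.000661 m/yr = 0.0661 cm/yr

0.0661 cm/yr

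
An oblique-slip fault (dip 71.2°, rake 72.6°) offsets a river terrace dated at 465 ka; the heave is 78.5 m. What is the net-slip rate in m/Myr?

dip-slip = heave / cos(dip) = 78.5 / cos(71.2°) = 243.6 m
net slip = dip-slip / sin(rake) = 243.6 / sin(72.6°) = 255.3 m
rate = 255.3 m / 465 ka = 0.000549 m/yr = 549 m/Myr

549 m/Myr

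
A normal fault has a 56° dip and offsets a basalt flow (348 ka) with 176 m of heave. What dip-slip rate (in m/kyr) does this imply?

dip-slip = heave / cos(dip) = 176 m / cos(56°) = 314.7 m
rate = 314.7 m / 348 ka = 0.000904 m/yr = 0.904 m/kyr

0.904 m/kyr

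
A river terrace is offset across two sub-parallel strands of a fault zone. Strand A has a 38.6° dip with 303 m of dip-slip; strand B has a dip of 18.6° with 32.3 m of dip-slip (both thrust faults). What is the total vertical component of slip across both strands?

throw_A = 303 × sin(38.6°) = 189 m
throw_B = 32.3 × sin(18.6°) = 10.30 m
total = 189 + 10.30 = 199 m

199 m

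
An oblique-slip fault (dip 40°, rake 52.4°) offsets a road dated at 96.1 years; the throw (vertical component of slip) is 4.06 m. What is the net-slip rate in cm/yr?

8.30 cm/yr

dip-slip = throw / sin(dip) = 4.06 / sin(40°) = 6.316 m
net slip = dip-slip / sin(rake) = 6.316 / sin(52.4°) = 7.972 m
rate = 7.972 m / 96.1 years = 0.0830 m/yr = 8.30 cm/yr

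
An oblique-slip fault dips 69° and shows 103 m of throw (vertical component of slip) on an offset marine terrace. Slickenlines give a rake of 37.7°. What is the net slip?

dip-slip = throw / sin(dip) = 103 / sin(69°) = 110.3 m
net slip = dip-slip / sin(rake) = 110.3 / sin(37.7°) = 180 m

180 m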